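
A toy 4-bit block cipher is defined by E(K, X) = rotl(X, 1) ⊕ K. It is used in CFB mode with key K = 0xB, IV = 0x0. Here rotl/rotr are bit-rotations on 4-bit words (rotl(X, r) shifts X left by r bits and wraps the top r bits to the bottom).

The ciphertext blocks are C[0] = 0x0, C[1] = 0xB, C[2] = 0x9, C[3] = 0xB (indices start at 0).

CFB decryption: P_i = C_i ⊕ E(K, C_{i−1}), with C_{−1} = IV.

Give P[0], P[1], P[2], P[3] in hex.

P[0] = 0xB, P[1] = 0x0, P[2] = 0x5, P[3] = 0x3

P[0]: E(K, 0x0) = 0xB; 0x0 ⊕ 0xB = 0xB.
P[1]: E(K, 0x0) = 0xB; 0xB ⊕ 0xB = 0x0.
P[2]: E(K, 0xB) = 0xC; 0x9 ⊕ 0xC = 0x5.
P[3]: E(K, 0x9) = 0x8; 0xB ⊕ 0x8 = 0x3.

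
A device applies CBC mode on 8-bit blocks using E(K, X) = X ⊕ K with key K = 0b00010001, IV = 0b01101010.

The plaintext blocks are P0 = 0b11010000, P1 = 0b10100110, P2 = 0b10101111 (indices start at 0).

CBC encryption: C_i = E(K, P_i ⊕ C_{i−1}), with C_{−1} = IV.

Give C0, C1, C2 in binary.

C0 = 0b10101011, C1 = 0b00011100, C2 = 0b10100010

C0: P0 ⊕ 0b01101010 = 0b10111010; E(K, 0b10111010) = 0b10101011.
C1: P1 ⊕ 0b10101011 = 0b00001101; E(K, 0b00001101) = 0b00011100.
C2: P2 ⊕ 0b00011100 = 0b10110011; E(K, 0b10110011) = 0b10100010.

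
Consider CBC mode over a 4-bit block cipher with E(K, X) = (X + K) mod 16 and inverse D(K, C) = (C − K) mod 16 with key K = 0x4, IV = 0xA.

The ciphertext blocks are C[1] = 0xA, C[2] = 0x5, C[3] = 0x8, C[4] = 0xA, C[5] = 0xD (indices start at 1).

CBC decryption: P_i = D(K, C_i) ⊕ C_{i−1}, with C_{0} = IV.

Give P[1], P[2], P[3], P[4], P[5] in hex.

P[1] = 0xC, P[2] = 0xB, P[3] = 0x1, P[4] = 0xE, P[5] = 0x3

P[1]: D(K, 0xA) = 0x6; 0x6 ⊕ 0xA = 0xC.
P[2]: D(K, 0x5) = 0x1; 0x1 ⊕ 0xA = 0xB.
P[3]: D(K, 0x8) = 0x4; 0x4 ⊕ 0x5 = 0x1.
P[4]: D(K, 0xA) = 0x6; 0x6 ⊕ 0x8 = 0xE.
P[5]: D(K, 0xD) = 0x9; 0x9 ⊕ 0xA = 0x3.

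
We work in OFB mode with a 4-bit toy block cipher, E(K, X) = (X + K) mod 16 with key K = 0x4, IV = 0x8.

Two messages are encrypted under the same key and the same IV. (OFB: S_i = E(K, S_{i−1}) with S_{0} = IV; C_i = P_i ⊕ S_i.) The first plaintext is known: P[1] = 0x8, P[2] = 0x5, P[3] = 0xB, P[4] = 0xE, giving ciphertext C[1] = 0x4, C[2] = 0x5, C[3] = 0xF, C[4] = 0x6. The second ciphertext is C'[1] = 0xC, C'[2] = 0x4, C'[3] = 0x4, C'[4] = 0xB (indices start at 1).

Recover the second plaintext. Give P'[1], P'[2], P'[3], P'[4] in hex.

P'[1] = 0x0, P'[2] = 0x4, P'[3] = 0x0, P'[4] = 0x3

In OFB with a reused IV, both messages share the same keystream S_i, so C_i ⊕ C'_i = P_i ⊕ P'_i and thus P'_i = P_i ⊕ C_i ⊕ C'_i.
P'[1]: 0x8 ⊕ 0x4 ⊕ 0xC = 0x0.
P'[2]: 0x5 ⊕ 0x5 ⊕ 0x4 = 0x4.
P'[3]: 0xB ⊕ 0xF ⊕ 0x4 = 0x0.
P'[4]: 0xE ⊕ 0x6 ⊕ 0xB = 0x3.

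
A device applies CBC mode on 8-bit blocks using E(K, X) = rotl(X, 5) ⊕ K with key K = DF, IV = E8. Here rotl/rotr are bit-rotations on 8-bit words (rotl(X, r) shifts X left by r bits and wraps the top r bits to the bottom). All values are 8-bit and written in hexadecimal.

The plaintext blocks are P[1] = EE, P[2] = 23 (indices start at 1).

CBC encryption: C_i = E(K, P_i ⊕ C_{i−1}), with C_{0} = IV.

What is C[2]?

C[1]: P[1] ⊕ E8 = 06; E(K, 06) = 1F.
C[2]: P[2] ⊕ 1F = 3C; E(K, 3C) = 58.

C[2] = 58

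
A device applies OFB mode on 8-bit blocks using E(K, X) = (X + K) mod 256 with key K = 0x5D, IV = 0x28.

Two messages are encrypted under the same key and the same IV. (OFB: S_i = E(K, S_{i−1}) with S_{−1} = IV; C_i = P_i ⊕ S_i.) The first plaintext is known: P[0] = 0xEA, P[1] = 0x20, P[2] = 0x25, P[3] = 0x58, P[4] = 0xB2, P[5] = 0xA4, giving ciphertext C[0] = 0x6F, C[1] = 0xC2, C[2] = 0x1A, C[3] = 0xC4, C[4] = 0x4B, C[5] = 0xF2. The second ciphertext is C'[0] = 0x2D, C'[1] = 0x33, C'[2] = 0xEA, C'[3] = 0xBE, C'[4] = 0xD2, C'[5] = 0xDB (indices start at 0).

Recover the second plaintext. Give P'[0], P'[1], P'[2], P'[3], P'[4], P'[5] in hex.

In OFB with a reused IV, both messages share the same keystream S_i, so C_i ⊕ C'_i = P_i ⊕ P'_i and thus P'_i = P_i ⊕ C_i ⊕ C'_i.
P'[0]: 0xEA ⊕ 0x6F ⊕ 0x2D = 0xA8.
P'[1]: 0x20 ⊕ 0xC2 ⊕ 0x33 = 0xD1.
P'[2]: 0x25 ⊕ 0x1A ⊕ 0xEA = 0xD5.
P'[3]: 0x58 ⊕ 0xC4 ⊕ 0xBE = 0x22.
P'[4]: 0xB2 ⊕ 0x4B ⊕ 0xD2 = 0x2B.
P'[5]: 0xA4 ⊕ 0xF2 ⊕ 0xDB = 0x8D.

P'[0] = 0xA8, P'[1] = 0xD1, P'[2] = 0xD5, P'[3] = 0x22, P'[4] = 0x2B, P'[5] = 0x8D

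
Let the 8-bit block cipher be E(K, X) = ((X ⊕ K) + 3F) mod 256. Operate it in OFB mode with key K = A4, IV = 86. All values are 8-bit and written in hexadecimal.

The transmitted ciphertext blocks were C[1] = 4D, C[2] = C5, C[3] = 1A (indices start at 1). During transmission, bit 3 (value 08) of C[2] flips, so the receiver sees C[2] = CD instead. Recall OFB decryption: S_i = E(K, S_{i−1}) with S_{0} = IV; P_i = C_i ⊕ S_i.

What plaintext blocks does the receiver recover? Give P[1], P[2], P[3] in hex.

P[1] = 2C, P[2] = C9, P[3] = C5

Only C[2] changed, to CD. In OFB, a change in C_i flips the same bit in P_i only; the keystream is unaffected. Decrypting the received ciphertext:
P[1]: S = E(K, 86) = 61; 4D ⊕ 61 = 2C.
P[2]: S = E(K, 61) = 04; CD ⊕ 04 = C9.
P[3]: S = E(K, 04) = DF; 1A ⊕ DF = C5.
Blocks that differ from the original plaintext: P[2].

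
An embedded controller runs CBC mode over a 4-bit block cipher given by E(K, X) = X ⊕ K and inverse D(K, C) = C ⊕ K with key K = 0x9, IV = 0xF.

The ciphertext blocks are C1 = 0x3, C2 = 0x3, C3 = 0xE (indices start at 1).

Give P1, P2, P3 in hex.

P1 = 0x5, P2 = 0x9, P3 = 0x4

CBC decryption: P_i = D(K, C_i) ⊕ C_{i−1}, with C_{0} = IV.
P1: D(K, 0x3) = 0xA; 0xA ⊕ 0xF = 0x5.
P2: D(K, 0x3) = 0xA; 0xA ⊕ 0x3 = 0x9.
P3: D(K, 0xE) = 0x7; 0x7 ⊕ 0x3 = 0x4.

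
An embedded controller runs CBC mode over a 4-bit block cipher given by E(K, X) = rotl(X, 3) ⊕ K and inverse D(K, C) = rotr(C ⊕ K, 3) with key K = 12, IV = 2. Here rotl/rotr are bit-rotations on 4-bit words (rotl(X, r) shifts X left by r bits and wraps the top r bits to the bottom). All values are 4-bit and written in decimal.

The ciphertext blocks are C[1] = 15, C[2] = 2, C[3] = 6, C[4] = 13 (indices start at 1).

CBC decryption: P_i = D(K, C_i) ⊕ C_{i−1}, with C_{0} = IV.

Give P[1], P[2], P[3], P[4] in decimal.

P[1]: D(K, 15) = 6; 6 ⊕ 2 = 4.
P[2]: D(K, 2) = 13; 13 ⊕ 15 = 2.
P[3]: D(K, 6) = 5; 5 ⊕ 2 = 7.
P[4]: D(K, 13) = 2; 2 ⊕ 6 = 4.

P[1] = 4, P[2] = 2, P[3] = 7, P[4] = 4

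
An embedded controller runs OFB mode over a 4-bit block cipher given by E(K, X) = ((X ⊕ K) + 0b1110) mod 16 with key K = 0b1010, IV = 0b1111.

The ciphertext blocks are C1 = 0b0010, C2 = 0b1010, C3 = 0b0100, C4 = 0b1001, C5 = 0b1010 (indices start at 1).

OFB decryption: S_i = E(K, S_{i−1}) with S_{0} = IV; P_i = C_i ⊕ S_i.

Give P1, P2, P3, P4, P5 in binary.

P1 = 0b0001, P2 = 0b1101, P3 = 0b1111, P4 = 0b0110, P5 = 0b1001

P1: S = E(K, 0b1111) = 0b0011; 0b0010 ⊕ 0b0011 = 0b0001.
P2: S = E(K, 0b0011) = 0b0111; 0b1010 ⊕ 0b0111 = 0b1101.
P3: S = E(K, 0b0111) = 0b1011; 0b0100 ⊕ 0b1011 = 0b1111.
P4: S = E(K, 0b1011) = 0b1111; 0b1001 ⊕ 0b1111 = 0b0110.
P5: S = E(K, 0b1111) = 0b0011; 0b1010 ⊕ 0b0011 = 0b1001.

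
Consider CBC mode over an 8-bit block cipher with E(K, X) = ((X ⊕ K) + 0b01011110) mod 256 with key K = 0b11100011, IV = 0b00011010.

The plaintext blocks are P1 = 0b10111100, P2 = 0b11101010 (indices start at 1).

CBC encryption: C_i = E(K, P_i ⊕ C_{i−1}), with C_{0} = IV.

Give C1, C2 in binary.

C1: P1 ⊕ 0b00011010 = 0b10100110; E(K, 0b10100110) = 0b10100011.
C2: P2 ⊕ 0b10100011 = 0b01001001; E(K, 0b01001001) = 0b00001000.

C1 = 0b10100011, C2 = 0b00001000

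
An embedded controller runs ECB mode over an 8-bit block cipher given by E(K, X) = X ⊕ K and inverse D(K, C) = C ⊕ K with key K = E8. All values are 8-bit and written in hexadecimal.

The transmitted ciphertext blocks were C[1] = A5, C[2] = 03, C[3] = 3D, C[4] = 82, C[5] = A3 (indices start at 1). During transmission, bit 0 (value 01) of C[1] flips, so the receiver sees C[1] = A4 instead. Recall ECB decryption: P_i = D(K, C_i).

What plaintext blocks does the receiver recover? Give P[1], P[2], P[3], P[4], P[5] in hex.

P[1] = 4C, P[2] = EB, P[3] = D5, P[4] = 6A, P[5] = 4B

Only C[1] changed, to A4. In ECB, a change in C_i affects only P_i. Decrypting the received ciphertext:
P[1]: D(K, A4) = 4C.
P[2]: D(K, 03) = EB.
P[3]: D(K, 3D) = D5.
P[4]: D(K, 82) = 6A.
P[5]: D(K, A3) = 4B.
Blocks that differ from the original plaintext: P[1].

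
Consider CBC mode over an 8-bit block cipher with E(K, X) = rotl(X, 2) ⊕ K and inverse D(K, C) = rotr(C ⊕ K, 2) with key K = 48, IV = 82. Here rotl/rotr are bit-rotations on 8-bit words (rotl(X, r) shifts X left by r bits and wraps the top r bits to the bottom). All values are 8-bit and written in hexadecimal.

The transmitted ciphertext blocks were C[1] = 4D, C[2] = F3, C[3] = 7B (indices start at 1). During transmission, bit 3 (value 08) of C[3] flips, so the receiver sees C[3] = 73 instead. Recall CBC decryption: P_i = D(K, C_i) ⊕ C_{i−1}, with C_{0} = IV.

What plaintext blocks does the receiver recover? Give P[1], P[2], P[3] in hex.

P[1] = C3, P[2] = A3, P[3] = 3D

Only C[3] changed, to 73. In CBC, a change in C_i garbles P_i and flips the same bit in P_{i+1}. Decrypting the received ciphertext:
P[1]: D(K, 4D) = 41; 41 ⊕ 82 = C3.
P[2]: D(K, F3) = EE; EE ⊕ 4D = A3.
P[3]: D(K, 73) = CE; CE ⊕ F3 = 3D.
Blocks that differ from the original plaintext: P[3].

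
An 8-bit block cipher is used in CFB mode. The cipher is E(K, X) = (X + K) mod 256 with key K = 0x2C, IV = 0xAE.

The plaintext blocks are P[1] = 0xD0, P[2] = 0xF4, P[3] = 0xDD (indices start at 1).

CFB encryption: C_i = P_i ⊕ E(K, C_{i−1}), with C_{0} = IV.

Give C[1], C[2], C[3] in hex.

C[1]: E(K, 0xAE) = 0xDA; 0xD0 ⊕ 0xDA = 0x0A.
C[2]: E(K, 0x0A) = 0x36; 0xF4 ⊕ 0x36 = 0xC2.
C[3]: E(K, 0xC2) = 0xEE; 0xDD ⊕ 0xEE = 0x33.

C[1] = 0x0A, C[2] = 0xC2, C[3] = 0x33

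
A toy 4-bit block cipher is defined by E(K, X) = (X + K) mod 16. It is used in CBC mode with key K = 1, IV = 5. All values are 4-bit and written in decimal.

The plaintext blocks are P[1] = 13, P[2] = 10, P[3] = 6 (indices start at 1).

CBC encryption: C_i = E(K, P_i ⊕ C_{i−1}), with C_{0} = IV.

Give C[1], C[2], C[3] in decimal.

C[1] = 9, C[2] = 4, C[3] = 3

C[1]: P[1] ⊕ 5 = 8; E(K, 8) = 9.
C[2]: P[2] ⊕ 9 = 3; E(K, 3) = 4.
C[3]: P[3] ⊕ 4 = 2; E(K, 2) = 3.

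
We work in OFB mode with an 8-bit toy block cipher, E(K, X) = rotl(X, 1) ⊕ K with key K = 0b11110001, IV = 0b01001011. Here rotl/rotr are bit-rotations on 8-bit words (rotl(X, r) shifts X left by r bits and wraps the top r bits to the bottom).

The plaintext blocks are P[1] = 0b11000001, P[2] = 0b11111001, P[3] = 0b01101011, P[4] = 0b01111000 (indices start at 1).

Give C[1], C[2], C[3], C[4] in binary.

C[1] = 0b10100110, C[2] = 0b11000110, C[3] = 0b11100100, C[4] = 0b10010110

OFB encryption: S_i = E(K, S_{i−1}) with S_{0} = IV; C_i = P_i ⊕ S_i.
C[1]: S = E(K, 0b01001011) = 0b01100111; 0b11000001 ⊕ 0b01100111 = 0b10100110.
C[2]: S = E(K, 0b01100111) = 0b00111111; 0b11111001 ⊕ 0b00111111 = 0b11000110.
C[3]: S = E(K, 0b00111111) = 0b10001111; 0b01101011 ⊕ 0b10001111 = 0b11100100.
C[4]: S = E(K, 0b10001111) = 0b11101110; 0b01111000 ⊕ 0b11101110 = 0b10010110.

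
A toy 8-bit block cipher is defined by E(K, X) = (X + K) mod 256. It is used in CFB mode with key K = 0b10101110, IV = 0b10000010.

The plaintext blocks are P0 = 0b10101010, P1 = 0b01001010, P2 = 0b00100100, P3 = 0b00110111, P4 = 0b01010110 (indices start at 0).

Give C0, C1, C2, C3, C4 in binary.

CFB encryption: C_i = P_i ⊕ E(K, C_{i−1}), with C_{−1} = IV.
C0: E(K, 0b10000010) = 0b00110000; 0b10101010 ⊕ 0b00110000 = 0b10011010.
C1: E(K, 0b10011010) = 0b01001000; 0b01001010 ⊕ 0b01001000 = 0b00000010.
C2: E(K, 0b00000010) = 0b10110000; 0b00100100 ⊕ 0b10110000 = 0b10010100.
C3: E(K, 0b10010100) = 0b01000010; 0b00110111 ⊕ 0b01000010 = 0b01110101.
C4: E(K, 0b01110101) = 0b00100011; 0b01010110 ⊕ 0b00100011 = 0b01110101.

C0 = 0b10011010, C1 = 0b00000010, C2 = 0b10010100, C3 = 0b01110101, C4 = 0b01110101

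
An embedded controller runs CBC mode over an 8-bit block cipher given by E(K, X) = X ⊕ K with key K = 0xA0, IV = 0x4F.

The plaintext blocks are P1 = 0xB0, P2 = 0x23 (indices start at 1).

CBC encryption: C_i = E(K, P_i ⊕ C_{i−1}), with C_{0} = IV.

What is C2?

C2 = 0xDC

C1: P1 ⊕ 0x4F = 0xFF; E(K, 0xFF) = 0x5F.
C2: P2 ⊕ 0x5F = 0x7C; E(K, 0x7C) = 0xDC.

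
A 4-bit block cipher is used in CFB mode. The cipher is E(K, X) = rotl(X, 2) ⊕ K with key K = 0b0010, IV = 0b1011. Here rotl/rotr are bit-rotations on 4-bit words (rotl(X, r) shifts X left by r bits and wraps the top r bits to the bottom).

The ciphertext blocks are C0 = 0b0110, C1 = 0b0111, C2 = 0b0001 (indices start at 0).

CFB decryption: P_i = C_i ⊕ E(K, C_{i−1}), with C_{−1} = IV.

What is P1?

P1 = 0b1100

P1: E(K, 0b0110) = 0b1011; 0b0111 ⊕ 0b1011 = 0b1100.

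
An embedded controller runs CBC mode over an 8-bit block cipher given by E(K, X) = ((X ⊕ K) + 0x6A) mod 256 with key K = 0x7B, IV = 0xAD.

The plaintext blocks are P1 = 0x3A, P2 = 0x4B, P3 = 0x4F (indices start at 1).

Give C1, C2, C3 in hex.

C1 = 0x56, C2 = 0xD0, C3 = 0x4E

CBC encryption: C_i = E(K, P_i ⊕ C_{i−1}), with C_{0} = IV.
C1: P1 ⊕ 0xAD = 0x97; E(K, 0x97) = 0x56.
C2: P2 ⊕ 0x56 = 0x1D; E(K, 0x1D) = 0xD0.
C3: P3 ⊕ 0xD0 = 0x9F; E(K, 0x9F) = 0x4E.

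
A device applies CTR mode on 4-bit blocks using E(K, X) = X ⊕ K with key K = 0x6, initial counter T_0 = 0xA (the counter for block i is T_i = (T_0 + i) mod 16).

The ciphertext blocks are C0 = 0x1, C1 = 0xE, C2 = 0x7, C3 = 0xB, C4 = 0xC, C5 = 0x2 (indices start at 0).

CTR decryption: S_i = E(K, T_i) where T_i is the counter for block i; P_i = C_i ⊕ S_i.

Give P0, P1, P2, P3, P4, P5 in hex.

P0: T = 0xA, S = E(K, T) = 0xC; 0x1 ⊕ 0xC = 0xD.
P1: T = 0xB, S = E(K, T) = 0xD; 0xE ⊕ 0xD = 0x3.
P2: T = 0xC, S = E(K, T) = 0xA; 0x7 ⊕ 0xA = 0xD.
P3: T = 0xD, S = E(K, T) = 0xB; 0xB ⊕ 0xB = 0x0.
P4: T = 0xE, S = E(K, T) = 0x8; 0xC ⊕ 0x8 = 0x4.
P5: T = 0xF, S = E(K, T) = 0x9; 0x2 ⊕ 0x9 = 0xB.

P0 = 0xD, P1 = 0x3, P2 = 0xD, P3 = 0x0, P4 = 0x4, P5 = 0xB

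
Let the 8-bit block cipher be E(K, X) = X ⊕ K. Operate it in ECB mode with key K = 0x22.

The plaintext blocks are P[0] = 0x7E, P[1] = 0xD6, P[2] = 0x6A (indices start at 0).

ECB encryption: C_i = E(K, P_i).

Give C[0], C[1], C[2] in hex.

C[0] = 0x5C, C[1] = 0xF4, C[2] = 0x48

C[0]: E(K, 0x7E) = 0x5C.
C[1]: E(K, 0xD6) = 0xF4.
C[2]: E(K, 0x6A) = 0x48.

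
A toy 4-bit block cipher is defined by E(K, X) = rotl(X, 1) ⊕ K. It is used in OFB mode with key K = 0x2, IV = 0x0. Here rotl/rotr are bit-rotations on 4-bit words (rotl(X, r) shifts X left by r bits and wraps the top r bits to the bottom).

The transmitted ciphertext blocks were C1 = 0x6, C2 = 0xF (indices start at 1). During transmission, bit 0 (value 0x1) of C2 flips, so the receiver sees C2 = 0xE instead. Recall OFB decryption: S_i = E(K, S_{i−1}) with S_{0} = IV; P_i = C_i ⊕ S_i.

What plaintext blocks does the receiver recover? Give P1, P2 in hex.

Only C2 changed, to 0xE. In OFB, a change in C_i flips the same bit in P_i only; the keystream is unaffected. Decrypting the received ciphertext:
P1: S = E(K, 0x0) = 0x2; 0x6 ⊕ 0x2 = 0x4.
P2: S = E(K, 0x2) = 0x6; 0xE ⊕ 0x6 = 0x8.
Blocks that differ from the original plaintext: P2.

P1 = 0x4, P2 = 0x8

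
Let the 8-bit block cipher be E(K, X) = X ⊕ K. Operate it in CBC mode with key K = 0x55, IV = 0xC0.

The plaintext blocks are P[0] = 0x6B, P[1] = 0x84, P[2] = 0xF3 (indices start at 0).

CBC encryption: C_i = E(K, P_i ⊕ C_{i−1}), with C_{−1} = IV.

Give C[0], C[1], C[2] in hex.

C[0]: P[0] ⊕ 0xC0 = 0xAB; E(K, 0xAB) = 0xFE.
C[1]: P[1] ⊕ 0xFE = 0x7A; E(K, 0x7A) = 0x2F.
C[2]: P[2] ⊕ 0x2F = 0xDC; E(K, 0xDC) = 0x89.

C[0] = 0xFE, C[1] = 0x2F, C[2] = 0x89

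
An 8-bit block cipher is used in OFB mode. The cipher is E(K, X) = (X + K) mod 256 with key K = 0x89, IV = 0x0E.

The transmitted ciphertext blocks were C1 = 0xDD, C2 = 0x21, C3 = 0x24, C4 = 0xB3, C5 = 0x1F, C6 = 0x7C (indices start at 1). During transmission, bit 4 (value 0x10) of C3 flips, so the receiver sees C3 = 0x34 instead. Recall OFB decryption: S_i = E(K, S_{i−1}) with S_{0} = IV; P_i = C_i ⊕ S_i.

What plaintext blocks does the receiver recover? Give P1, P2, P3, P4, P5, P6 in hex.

Only C3 changed, to 0x34. In OFB, a change in C_i flips the same bit in P_i only; the keystream is unaffected. Decrypting the received ciphertext:
P1: S = E(K, 0x0E) = 0x97; 0xDD ⊕ 0x97 = 0x4A.
P2: S = E(K, 0x97) = 0x20; 0x21 ⊕ 0x20 = 0x01.
P3: S = E(K, 0x20) = 0xA9; 0x34 ⊕ 0xA9 = 0x9D.
P4: S = E(K, 0xA9) = 0x32; 0xB3 ⊕ 0x32 = 0x81.
P5: S = E(K, 0x32) = 0xBB; 0x1F ⊕ 0xBB = 0xA4.
P6: S = E(K, 0xBB) = 0x44; 0x7C ⊕ 0x44 = 0x38.
Blocks that differ from the original plaintext: P3.

P1 = 0x4A, P2 = 0x01, P3 = 0x9D, P4 = 0x81, P5 = 0xA4, P6 = 0x38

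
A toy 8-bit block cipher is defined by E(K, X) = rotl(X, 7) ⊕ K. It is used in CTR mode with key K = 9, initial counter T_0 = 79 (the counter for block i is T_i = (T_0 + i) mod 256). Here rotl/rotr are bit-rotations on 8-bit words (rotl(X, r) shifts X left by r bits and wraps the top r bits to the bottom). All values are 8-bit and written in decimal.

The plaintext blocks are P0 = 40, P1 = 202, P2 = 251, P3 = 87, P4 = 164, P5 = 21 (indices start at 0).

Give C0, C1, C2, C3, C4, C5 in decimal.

CTR encryption: S_i = E(K, T_i) where T_i is the counter for block i; C_i = P_i ⊕ S_i.
C0: T = 79, S = E(K, T) = 174; 40 ⊕ 174 = 134.
C1: T = 80, S = E(K, T) = 33; 202 ⊕ 33 = 235.
C2: T = 81, S = E(K, T) = 161; 251 ⊕ 161 = 90.
C3: T = 82, S = E(K, T) = 32; 87 ⊕ 32 = 119.
C4: T = 83, S = E(K, T) = 160; 164 ⊕ 160 = 4.
C5: T = 84, S = E(K, T) = 35; 21 ⊕ 35 = 54.

C0 = 134, C1 = 235, C2 = 90, C3 = 119, C4 = 4, C5 = 54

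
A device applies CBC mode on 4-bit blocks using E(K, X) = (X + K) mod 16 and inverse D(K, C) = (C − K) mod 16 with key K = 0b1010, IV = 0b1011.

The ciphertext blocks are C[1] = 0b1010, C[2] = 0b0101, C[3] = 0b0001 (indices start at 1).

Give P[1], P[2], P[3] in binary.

CBC decryption: P_i = D(K, C_i) ⊕ C_{i−1}, with C_{0} = IV.
P[1]: D(K, 0b1010) = 0b0000; 0b0000 ⊕ 0b1011 = 0b1011.
P[2]: D(K, 0b0101) = 0b1011; 0b1011 ⊕ 0b1010 = 0b0001.
P[3]: D(K, 0b0001) = 0b0111; 0b0111 ⊕ 0b0101 = 0b0010.

P[1] = 0b1011, P[2] = 0b0001, P[3] = 0b0010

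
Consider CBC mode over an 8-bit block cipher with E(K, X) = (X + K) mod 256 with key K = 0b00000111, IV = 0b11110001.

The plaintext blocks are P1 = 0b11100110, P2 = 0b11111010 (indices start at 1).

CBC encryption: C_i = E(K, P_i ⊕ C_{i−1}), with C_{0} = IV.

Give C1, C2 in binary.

C1 = 0b00011110, C2 = 0b11101011

C1: P1 ⊕ 0b11110001 = 0b00010111; E(K, 0b00010111) = 0b00011110.
C2: P2 ⊕ 0b00011110 = 0b11100100; E(K, 0b11100100) = 0b11101011.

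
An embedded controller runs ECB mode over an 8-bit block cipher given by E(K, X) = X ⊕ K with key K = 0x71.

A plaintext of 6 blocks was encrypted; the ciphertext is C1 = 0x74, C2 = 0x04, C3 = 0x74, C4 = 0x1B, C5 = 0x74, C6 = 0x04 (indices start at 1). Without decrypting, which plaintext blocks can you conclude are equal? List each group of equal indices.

P1 = P3 = P5; P2 = P6

ECB encrypts each block independently with the same key, so equal ciphertext blocks imply equal plaintext blocks.
C1 = C3 = C5 = 0x74, so P1 = P3 = P5.
C2 = C6 = 0x04, so P2 = P6.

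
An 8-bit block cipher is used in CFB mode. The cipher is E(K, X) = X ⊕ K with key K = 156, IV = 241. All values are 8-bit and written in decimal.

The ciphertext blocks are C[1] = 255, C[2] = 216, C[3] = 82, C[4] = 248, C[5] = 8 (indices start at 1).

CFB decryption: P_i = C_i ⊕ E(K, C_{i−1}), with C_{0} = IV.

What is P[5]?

P[5]: E(K, 248) = 100; 8 ⊕ 100 = 108.

P[5] = 108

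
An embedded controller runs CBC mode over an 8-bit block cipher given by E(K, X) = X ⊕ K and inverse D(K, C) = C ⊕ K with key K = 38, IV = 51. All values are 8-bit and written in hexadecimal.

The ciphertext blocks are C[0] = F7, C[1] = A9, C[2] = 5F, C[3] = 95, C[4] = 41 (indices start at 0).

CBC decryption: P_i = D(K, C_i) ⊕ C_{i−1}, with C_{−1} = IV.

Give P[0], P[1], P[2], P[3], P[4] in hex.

P[0] = 9E, P[1] = 66, P[2] = CE, P[3] = F2, P[4] = EC

P[0]: D(K, F7) = CF; CF ⊕ 51 = 9E.
P[1]: D(K, A9) = 91; 91 ⊕ F7 = 66.
P[2]: D(K, 5F) = 67; 67 ⊕ A9 = CE.
P[3]: D(K, 95) = AD; AD ⊕ 5F = F2.
P[4]: D(K, 41) = 79; 79 ⊕ 95 = EC.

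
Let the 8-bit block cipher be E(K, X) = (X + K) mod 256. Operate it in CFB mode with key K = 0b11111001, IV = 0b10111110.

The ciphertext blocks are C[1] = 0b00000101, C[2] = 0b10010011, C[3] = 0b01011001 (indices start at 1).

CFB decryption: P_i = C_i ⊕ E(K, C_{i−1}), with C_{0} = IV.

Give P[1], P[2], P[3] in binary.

P[1]: E(K, 0b10111110) = 0b10110111; 0b00000101 ⊕ 0b10110111 = 0b10110010.
P[2]: E(K, 0b00000101) = 0b11111110; 0b10010011 ⊕ 0b11111110 = 0b01101101.
P[3]: E(K, 0b10010011) = 0b10001100; 0b01011001 ⊕ 0b10001100 = 0b11010101.

P[1] = 0b10110010, P[2] = 0b01101101, P[3] = 0b11010101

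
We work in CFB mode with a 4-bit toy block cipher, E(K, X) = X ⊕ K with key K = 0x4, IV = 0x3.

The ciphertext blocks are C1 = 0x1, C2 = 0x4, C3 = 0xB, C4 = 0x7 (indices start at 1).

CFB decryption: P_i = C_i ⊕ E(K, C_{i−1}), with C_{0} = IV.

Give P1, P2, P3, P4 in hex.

P1: E(K, 0x3) = 0x7; 0x1 ⊕ 0x7 = 0x6.
P2: E(K, 0x1) = 0x5; 0x4 ⊕ 0x5 = 0x1.
P3: E(K, 0x4) = 0x0; 0xB ⊕ 0x0 = 0xB.
P4: E(K, 0xB) = 0xF; 0x7 ⊕ 0xF = 0x8.

P1 = 0x6, P2 = 0x1, P3 = 0xB, P4 = 0x8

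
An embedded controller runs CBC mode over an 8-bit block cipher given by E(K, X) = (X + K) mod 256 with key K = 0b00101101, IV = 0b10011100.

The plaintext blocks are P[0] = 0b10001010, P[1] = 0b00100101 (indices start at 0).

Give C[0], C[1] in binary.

CBC encryption: C_i = E(K, P_i ⊕ C_{i−1}), with C_{−1} = IV.
C[0]: P[0] ⊕ 0b10011100 = 0b00010110; E(K, 0b00010110) = 0b01000011.
C[1]: P[1] ⊕ 0b01000011 = 0b01100110; E(K, 0b01100110) = 0b10010011.

C[0] = 0b01000011, C[1] = 0b10010011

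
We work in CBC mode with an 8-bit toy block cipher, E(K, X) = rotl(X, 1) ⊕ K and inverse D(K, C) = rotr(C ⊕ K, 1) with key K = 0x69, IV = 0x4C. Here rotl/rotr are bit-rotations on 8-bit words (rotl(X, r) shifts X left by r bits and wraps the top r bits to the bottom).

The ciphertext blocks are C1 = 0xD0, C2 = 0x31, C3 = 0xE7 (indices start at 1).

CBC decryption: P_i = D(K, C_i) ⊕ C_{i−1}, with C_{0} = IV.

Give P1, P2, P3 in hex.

P1 = 0x90, P2 = 0xFC, P3 = 0x76

P1: D(K, 0xD0) = 0xDC; 0xDC ⊕ 0x4C = 0x90.
P2: D(K, 0x31) = 0x2C; 0x2C ⊕ 0xD0 = 0xFC.
P3: D(K, 0xE7) = 0x47; 0x47 ⊕ 0x31 = 0x76.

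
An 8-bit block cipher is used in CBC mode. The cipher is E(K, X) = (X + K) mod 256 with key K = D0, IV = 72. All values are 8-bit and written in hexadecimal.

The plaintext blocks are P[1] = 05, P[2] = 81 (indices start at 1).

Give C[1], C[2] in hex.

C[1] = 47, C[2] = 96

CBC encryption: C_i = E(K, P_i ⊕ C_{i−1}), with C_{0} = IV.
C[1]: P[1] ⊕ 72 = 77; E(K, 77) = 47.
C[2]: P[2] ⊕ 47 = C6; E(K, C6) = 96.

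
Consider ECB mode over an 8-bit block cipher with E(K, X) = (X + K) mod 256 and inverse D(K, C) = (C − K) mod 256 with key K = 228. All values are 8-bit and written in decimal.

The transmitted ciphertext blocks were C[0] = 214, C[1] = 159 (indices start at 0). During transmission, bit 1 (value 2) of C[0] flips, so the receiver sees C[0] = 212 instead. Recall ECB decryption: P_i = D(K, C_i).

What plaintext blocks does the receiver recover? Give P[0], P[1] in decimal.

Only C[0] changed, to 212. In ECB, a change in C_i affects only P_i. Decrypting the received ciphertext:
P[0]: D(K, 212) = 240.
P[1]: D(K, 159) = 187.
Blocks that differ from the original plaintext: P[0].

P[0] = 240, P[1] = 187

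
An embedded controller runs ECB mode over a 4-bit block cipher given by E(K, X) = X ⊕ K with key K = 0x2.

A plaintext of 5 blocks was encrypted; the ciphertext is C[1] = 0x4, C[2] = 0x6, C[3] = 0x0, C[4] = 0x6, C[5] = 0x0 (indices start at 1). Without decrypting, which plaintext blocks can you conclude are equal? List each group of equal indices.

P[2] = P[4]; P[3] = P[5]

ECB encrypts each block independently with the same key, so equal ciphertext blocks imply equal plaintext blocks.
C[2] = C[4] = 0x6, so P[2] = P[4].
C[3] = C[5] = 0x0, so P[3] = P[5].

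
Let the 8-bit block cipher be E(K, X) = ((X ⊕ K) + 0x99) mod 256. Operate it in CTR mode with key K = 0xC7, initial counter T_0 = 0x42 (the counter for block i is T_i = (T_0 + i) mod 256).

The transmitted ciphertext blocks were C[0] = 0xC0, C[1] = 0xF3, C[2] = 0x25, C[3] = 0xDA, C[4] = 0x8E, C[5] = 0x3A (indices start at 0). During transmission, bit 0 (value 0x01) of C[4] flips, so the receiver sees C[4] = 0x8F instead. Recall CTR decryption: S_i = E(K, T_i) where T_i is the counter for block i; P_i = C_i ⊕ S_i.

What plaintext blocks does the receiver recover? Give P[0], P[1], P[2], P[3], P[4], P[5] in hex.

P[0] = 0xDE, P[1] = 0xEE, P[2] = 0x39, P[3] = 0xC1, P[4] = 0x95, P[5] = 0x23

Only C[4] changed, to 0x8F. In CTR, a change in C_i flips the same bit in P_i only; the keystream is unaffected. Decrypting the received ciphertext:
P[0]: T = 0x42, S = E(K, T) = 0x1E; 0xC0 ⊕ 0x1E = 0xDE.
P[1]: T = 0x43, S = E(K, T) = 0x1D; 0xF3 ⊕ 0x1D = 0xEE.
P[2]: T = 0x44, S = E(K, T) = 0x1C; 0x25 ⊕ 0x1C = 0x39.
P[3]: T = 0x45, S = E(K, T) = 0x1B; 0xDA ⊕ 0x1B = 0xC1.
P[4]: T = 0x46, S = E(K, T) = 0x1A; 0x8F ⊕ 0x1A = 0x95.
P[5]: T = 0x47, S = E(K, T) = 0x19; 0x3A ⊕ 0x19 = 0x23.
Blocks that differ from the original plaintext: P[4].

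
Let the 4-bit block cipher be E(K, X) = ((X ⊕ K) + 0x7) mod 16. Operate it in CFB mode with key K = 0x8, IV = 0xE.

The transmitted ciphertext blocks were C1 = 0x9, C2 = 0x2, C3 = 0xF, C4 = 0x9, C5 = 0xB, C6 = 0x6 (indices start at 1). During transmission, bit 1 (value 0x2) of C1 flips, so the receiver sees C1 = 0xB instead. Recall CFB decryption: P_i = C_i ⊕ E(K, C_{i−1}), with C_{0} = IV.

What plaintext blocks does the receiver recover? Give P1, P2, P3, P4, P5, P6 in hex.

P1 = 0x6, P2 = 0x8, P3 = 0xE, P4 = 0x7, P5 = 0x3, P6 = 0xC

Only C1 changed, to 0xB. In CFB, a change in C_i flips the same bit in P_i and garbles P_{i+1}. Decrypting the received ciphertext:
P1: E(K, 0xE) = 0xD; 0xB ⊕ 0xD = 0x6.
P2: E(K, 0xB) = 0xA; 0x2 ⊕ 0xA = 0x8.
P3: E(K, 0x2) = 0x1; 0xF ⊕ 0x1 = 0xE.
P4: E(K, 0xF) = 0xE; 0x9 ⊕ 0xE = 0x7.
P5: E(K, 0x9) = 0x8; 0xB ⊕ 0x8 = 0x3.
P6: E(K, 0xB) = 0xA; 0x6 ⊕ 0xA = 0xC.
Blocks that differ from the original plaintext: P1, P2.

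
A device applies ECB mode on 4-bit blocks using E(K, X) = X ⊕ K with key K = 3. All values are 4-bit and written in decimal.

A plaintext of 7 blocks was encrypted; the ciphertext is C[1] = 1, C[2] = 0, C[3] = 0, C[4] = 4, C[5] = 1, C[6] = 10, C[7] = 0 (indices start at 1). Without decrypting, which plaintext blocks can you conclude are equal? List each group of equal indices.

P[1] = P[5]; P[2] = P[3] = P[7]

ECB encrypts each block independently with the same key, so equal ciphertext blocks imply equal plaintext blocks.
C[1] = C[5] = 1, so P[1] = P[5].
C[2] = C[3] = C[7] = 0, so P[2] = P[3] = P[7].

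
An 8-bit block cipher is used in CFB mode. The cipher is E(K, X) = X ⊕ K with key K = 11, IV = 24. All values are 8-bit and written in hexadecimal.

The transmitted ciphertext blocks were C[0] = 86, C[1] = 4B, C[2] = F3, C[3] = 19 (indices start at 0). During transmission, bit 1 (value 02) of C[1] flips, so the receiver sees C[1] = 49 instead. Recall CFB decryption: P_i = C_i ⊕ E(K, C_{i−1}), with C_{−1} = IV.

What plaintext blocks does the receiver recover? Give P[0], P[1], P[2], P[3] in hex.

P[0] = B3, P[1] = DE, P[2] = AB, P[3] = FB

Only C[1] changed, to 49. In CFB, a change in C_i flips the same bit in P_i and garbles P_{i+1}. Decrypting the received ciphertext:
P[0]: E(K, 24) = 35; 86 ⊕ 35 = B3.
P[1]: E(K, 86) = 97; 49 ⊕ 97 = DE.
P[2]: E(K, 49) = 58; F3 ⊕ 58 = AB.
P[3]: E(K, F3) = E2; 19 ⊕ E2 = FB.
Blocks that differ from the original plaintext: P[1], P[2].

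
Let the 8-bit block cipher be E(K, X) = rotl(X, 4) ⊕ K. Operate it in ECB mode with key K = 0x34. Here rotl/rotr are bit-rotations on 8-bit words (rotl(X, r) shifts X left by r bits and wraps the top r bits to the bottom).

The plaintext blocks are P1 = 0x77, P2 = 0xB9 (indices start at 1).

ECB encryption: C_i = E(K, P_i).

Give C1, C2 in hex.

C1: E(K, 0x77) = 0x43.
C2: E(K, 0xB9) = 0xAF.

C1 = 0x43, C2 = 0xAF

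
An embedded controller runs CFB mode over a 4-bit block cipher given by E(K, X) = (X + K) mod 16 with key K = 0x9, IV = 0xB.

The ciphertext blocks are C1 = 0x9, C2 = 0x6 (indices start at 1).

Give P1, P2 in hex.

P1 = 0xD, P2 = 0x4

CFB decryption: P_i = C_i ⊕ E(K, C_{i−1}), with C_{0} = IV.
P1: E(K, 0xB) = 0x4; 0x9 ⊕ 0x4 = 0xD.
P2: E(K, 0x9) = 0x2; 0x6 ⊕ 0x2 = 0x4.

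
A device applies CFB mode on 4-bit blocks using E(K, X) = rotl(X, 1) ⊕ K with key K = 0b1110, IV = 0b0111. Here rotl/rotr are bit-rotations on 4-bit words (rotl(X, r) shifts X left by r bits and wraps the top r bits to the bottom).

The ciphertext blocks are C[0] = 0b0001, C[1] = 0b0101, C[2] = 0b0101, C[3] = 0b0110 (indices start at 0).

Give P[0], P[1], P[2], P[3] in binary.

P[0] = 0b0001, P[1] = 0b1001, P[2] = 0b0001, P[3] = 0b0010

CFB decryption: P_i = C_i ⊕ E(K, C_{i−1}), with C_{−1} = IV.
P[0]: E(K, 0b0111) = 0b0000; 0b0001 ⊕ 0b0000 = 0b0001.
P[1]: E(K, 0b0001) = 0b1100; 0b0101 ⊕ 0b1100 = 0b1001.
P[2]: E(K, 0b0101) = 0b0100; 0b0101 ⊕ 0b0100 = 0b0001.
P[3]: E(K, 0b0101) = 0b0100; 0b0110 ⊕ 0b0100 = 0b0010.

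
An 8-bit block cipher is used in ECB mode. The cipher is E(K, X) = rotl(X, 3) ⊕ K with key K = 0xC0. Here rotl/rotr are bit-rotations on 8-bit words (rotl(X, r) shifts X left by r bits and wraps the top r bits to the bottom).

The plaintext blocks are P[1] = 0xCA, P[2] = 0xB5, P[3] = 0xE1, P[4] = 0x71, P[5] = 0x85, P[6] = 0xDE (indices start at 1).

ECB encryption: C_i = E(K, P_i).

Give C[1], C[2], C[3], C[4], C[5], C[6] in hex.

C[1] = 0x96, C[2] = 0x6D, C[3] = 0xCF, C[4] = 0x4B, C[5] = 0xEC, C[6] = 0x36

C[1]: E(K, 0xCA) = 0x96.
C[2]: E(K, 0xB5) = 0x6D.
C[3]: E(K, 0xE1) = 0xCF.
C[4]: E(K, 0x71) = 0x4B.
C[5]: E(K, 0x85) = 0xEC.
C[6]: E(K, 0xDE) = 0x36.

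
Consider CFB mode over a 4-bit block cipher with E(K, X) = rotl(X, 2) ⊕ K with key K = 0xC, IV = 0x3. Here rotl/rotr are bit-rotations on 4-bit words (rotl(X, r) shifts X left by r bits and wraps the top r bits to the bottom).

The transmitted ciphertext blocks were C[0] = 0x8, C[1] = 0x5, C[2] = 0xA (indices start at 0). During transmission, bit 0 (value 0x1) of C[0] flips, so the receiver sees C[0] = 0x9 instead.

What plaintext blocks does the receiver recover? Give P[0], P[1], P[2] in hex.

CFB decryption: P_i = C_i ⊕ E(K, C_{i−1}), with C_{−1} = IV.
Only C[0] changed, to 0x9. In CFB, a change in C_i flips the same bit in P_i and garbles P_{i+1}. Decrypting the received ciphertext:
P[0]: E(K, 0x3) = 0x0; 0x9 ⊕ 0x0 = 0x9.
P[1]: E(K, 0x9) = 0xA; 0x5 ⊕ 0xA = 0xF.
P[2]: E(K, 0x5) = 0x9; 0xA ⊕ 0x9 = 0x3.
Blocks that differ from the original plaintext: P[0], P[1].

P[0] = 0x9, P[1] = 0xF, P[2] = 0x3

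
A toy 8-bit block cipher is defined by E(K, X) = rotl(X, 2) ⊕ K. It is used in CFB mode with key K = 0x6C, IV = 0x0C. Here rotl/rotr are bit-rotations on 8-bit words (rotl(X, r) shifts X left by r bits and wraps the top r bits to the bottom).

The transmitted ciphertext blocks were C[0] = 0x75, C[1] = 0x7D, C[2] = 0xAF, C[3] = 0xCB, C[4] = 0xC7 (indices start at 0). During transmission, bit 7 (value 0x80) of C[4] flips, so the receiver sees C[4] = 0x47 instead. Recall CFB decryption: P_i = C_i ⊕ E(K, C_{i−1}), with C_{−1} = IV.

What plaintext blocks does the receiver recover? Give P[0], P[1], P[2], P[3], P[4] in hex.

P[0] = 0x29, P[1] = 0xC4, P[2] = 0x36, P[3] = 0x19, P[4] = 0x04

Only C[4] changed, to 0x47. In CFB, a change in C_i flips the same bit in P_i and garbles P_{i+1}. Decrypting the received ciphertext:
P[0]: E(K, 0x0C) = 0x5C; 0x75 ⊕ 0x5C = 0x29.
P[1]: E(K, 0x75) = 0xB9; 0x7D ⊕ 0xB9 = 0xC4.
P[2]: E(K, 0x7D) = 0x99; 0xAF ⊕ 0x99 = 0x36.
P[3]: E(K, 0xAF) = 0xD2; 0xCB ⊕ 0xD2 = 0x19.
P[4]: E(K, 0xCB) = 0x43; 0x47 ⊕ 0x43 = 0x04.
Blocks that differ from the original plaintext: P[4].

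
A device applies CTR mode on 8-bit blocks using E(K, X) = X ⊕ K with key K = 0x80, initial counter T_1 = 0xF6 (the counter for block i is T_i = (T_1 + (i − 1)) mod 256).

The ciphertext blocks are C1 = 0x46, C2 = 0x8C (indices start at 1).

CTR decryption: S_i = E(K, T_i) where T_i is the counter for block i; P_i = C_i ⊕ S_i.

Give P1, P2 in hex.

P1 = 0x30, P2 = 0xFB

P1: T = 0xF6, S = E(K, T) = 0x76; 0x46 ⊕ 0x76 = 0x30.
P2: T = 0xF7, S = E(K, T) = 0x77; 0x8C ⊕ 0x77 = 0xFB.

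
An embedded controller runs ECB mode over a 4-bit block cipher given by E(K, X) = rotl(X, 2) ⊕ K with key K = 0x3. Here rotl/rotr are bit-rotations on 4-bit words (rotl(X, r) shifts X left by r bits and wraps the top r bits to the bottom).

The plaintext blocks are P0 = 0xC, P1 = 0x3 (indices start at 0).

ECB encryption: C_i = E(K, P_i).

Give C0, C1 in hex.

C0: E(K, 0xC) = 0x0.
C1: E(K, 0x3) = 0xF.

C0 = 0x0, C1 = 0xF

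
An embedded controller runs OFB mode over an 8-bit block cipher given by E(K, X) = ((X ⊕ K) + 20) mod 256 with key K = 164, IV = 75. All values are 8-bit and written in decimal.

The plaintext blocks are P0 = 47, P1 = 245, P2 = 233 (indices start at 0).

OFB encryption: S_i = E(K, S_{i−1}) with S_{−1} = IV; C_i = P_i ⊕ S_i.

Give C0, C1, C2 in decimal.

C0: S = E(K, 75) = 3; 47 ⊕ 3 = 44.
C1: S = E(K, 3) = 187; 245 ⊕ 187 = 78.
C2: S = E(K, 187) = 51; 233 ⊕ 51 = 218.

C0 = 44, C1 = 78, C2 = 218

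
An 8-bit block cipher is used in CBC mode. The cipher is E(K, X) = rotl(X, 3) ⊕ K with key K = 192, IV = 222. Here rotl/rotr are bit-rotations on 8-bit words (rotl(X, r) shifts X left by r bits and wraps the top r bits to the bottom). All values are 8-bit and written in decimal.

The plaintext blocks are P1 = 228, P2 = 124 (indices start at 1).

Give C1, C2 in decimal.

CBC encryption: C_i = E(K, P_i ⊕ C_{i−1}), with C_{0} = IV.
C1: P1 ⊕ 222 = 58; E(K, 58) = 17.
C2: P2 ⊕ 17 = 109; E(K, 109) = 171.

C1 = 17, C2 = 171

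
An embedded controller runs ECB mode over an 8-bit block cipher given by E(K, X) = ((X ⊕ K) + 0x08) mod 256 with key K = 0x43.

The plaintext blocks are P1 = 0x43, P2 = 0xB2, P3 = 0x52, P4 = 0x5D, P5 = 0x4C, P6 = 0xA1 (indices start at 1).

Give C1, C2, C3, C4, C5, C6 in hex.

ECB encryption: C_i = E(K, P_i).
C1: E(K, 0x43) = 0x08.
C2: E(K, 0xB2) = 0xF9.
C3: E(K, 0x52) = 0x19.
C4: E(K, 0x5D) = 0x26.
C5: E(K, 0x4C) = 0x17.
C6: E(K, 0xA1) = 0xEA.

C1 = 0x08, C2 = 0xF9, C3 = 0x19, C4 = 0x26, C5 = 0x17, C6 = 0xEA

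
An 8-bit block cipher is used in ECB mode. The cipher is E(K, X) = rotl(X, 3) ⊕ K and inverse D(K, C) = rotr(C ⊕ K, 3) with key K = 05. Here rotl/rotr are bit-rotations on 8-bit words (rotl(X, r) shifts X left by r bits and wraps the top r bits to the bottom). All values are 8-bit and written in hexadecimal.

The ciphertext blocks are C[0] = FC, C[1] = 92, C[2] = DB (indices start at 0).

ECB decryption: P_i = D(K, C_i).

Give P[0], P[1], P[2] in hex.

P[0] = 3F, P[1] = F2, P[2] = DB

P[0]: D(K, FC) = 3F.
P[1]: D(K, 92) = F2.
P[2]: D(K, DB) = DB.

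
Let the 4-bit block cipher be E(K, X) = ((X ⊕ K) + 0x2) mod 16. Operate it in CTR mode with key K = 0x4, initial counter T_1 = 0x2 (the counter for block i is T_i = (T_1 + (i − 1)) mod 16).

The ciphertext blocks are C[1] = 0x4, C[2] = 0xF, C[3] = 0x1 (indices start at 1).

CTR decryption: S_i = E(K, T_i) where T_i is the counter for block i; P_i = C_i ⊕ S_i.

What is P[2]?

P[2] = 0x6

P[2]: T = 0x3, S = E(K, T) = 0x9; 0xF ⊕ 0x9 = 0x6.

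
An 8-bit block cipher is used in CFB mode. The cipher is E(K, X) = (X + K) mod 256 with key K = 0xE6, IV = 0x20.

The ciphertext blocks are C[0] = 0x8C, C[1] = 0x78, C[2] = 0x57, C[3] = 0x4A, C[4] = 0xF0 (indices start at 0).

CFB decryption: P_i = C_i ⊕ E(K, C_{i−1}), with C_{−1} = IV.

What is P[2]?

P[2] = 0x09

P[2]: E(K, 0x78) = 0x5E; 0x57 ⊕ 0x5E = 0x09.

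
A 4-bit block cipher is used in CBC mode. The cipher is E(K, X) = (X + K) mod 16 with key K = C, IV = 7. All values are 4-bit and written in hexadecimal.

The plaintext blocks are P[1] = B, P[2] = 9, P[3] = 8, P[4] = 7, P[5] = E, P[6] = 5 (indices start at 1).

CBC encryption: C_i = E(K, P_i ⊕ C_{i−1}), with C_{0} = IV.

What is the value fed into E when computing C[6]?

C[1]: P[1] ⊕ 7 = C; E(K, C) = 8.
C[2]: P[2] ⊕ 8 = 1; E(K, 1) = D.
C[3]: P[3] ⊕ D = 5; E(K, 5) = 1.
C[4]: P[4] ⊕ 1 = 6; E(K, 6) = 2.
C[5]: P[5] ⊕ 2 = C; E(K, C) = 8.
C[6]: P[6] ⊕ 8 = D; E(K, D) = 9.
So the input to E for block [6] is D.

D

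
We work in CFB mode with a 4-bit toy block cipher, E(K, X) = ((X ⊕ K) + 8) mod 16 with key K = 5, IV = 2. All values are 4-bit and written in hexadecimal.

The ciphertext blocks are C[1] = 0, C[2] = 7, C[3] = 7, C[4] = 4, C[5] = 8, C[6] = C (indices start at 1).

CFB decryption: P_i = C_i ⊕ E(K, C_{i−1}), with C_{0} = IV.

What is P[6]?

P[6]: E(K, 8) = 5; C ⊕ 5 = 9.

P[6] = 9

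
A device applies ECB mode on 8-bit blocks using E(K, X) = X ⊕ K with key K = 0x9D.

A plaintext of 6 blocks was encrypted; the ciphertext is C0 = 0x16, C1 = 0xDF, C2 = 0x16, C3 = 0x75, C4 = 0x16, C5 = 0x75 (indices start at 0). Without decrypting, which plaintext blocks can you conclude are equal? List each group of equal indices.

P0 = P2 = P4; P3 = P5

ECB encrypts each block independently with the same key, so equal ciphertext blocks imply equal plaintext blocks.
C0 = C2 = C4 = 0x16, so P0 = P2 = P4.
C3 = C5 = 0x75, so P3 = P5.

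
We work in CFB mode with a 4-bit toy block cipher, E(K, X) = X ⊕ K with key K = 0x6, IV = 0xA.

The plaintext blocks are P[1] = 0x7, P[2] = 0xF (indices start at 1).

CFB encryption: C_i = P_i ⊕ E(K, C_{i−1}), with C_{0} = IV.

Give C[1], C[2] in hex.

C[1]: E(K, 0xA) = 0xC; 0x7 ⊕ 0xC = 0xB.
C[2]: E(K, 0xB) = 0xD; 0xF ⊕ 0xD = 0x2.

C[1] = 0xB, C[2] = 0x2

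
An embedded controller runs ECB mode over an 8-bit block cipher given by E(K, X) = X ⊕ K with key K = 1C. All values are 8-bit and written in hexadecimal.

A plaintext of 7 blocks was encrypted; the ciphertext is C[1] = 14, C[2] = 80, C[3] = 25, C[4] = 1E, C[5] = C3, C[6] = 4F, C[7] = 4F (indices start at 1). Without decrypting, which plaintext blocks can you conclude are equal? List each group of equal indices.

P[6] = P[7]

ECB encrypts each block independently with the same key, so equal ciphertext blocks imply equal plaintext blocks.
C[6] = C[7] = 4F, so P[6] = P[7].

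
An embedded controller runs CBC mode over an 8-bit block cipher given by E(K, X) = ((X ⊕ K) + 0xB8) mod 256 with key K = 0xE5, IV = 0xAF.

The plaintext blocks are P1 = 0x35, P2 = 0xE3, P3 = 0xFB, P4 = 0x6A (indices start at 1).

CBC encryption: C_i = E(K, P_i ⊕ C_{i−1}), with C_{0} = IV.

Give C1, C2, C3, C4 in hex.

C1: P1 ⊕ 0xAF = 0x9A; E(K, 0x9A) = 0x37.
C2: P2 ⊕ 0x37 = 0xD4; E(K, 0xD4) = 0xE9.
C3: P3 ⊕ 0xE9 = 0x12; E(K, 0x12) = 0xAF.
C4: P4 ⊕ 0xAF = 0xC5; E(K, 0xC5) = 0xD8.

C1 = 0x37, C2 = 0xE9, C3 = 0xAF, C4 = 0xD8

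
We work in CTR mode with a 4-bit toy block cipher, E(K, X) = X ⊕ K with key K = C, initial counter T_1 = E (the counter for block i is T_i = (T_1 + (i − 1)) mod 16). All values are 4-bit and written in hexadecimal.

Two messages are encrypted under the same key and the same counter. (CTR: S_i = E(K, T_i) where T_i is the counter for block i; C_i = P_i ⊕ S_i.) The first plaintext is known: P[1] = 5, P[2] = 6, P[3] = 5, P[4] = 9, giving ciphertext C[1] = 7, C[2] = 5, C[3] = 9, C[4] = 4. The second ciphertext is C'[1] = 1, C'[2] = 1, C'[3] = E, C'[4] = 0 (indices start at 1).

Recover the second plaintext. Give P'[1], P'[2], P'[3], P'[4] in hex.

In CTR with a reused counter, both messages share the same keystream S_i, so C_i ⊕ C'_i = P_i ⊕ P'_i and thus P'_i = P_i ⊕ C_i ⊕ C'_i.
P'[1]: 5 ⊕ 7 ⊕ 1 = 3.
P'[2]: 6 ⊕ 5 ⊕ 1 = 2.
P'[3]: 5 ⊕ 9 ⊕ E = 2.
P'[4]: 9 ⊕ 4 ⊕ 0 = D.

P'[1] = 3, P'[2] = 2, P'[3] = 2, P'[4] = D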